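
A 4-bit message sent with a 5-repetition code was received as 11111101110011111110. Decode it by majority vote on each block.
Split into 5-bit blocks and majority-vote each:
  block 1 = 11111: 5 ones, 0 zeros → 1
  block 2 = 10111: 4 ones, 1 zeros → 1
  block 3 = 00111: 3 ones, 2 zeros → 1
  block 4 = 11110: 4 ones, 1 zeros → 1
Decoded = 1111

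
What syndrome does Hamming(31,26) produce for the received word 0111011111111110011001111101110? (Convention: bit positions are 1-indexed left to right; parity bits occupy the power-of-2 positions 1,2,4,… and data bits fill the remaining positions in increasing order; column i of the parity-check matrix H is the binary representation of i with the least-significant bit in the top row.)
Syndrome s = H · r^T (mod 2), r = 0111011111111110011001111101110:
  s[0] = (1010101010101010101010101010101)·(0111011111111110011001111101110) mod 2 = 0+0+1+0+0+0+1+0+1+0+1+0+1+0+1+0+0+0+1+0+0+0+1+0+1+0+0+0+1+0+0 mod 2 = 0
  s[1] = (0110011001100110011001100110011)·(0111011111111110011001111101110) mod 2 = 0+1+1+0+0+1+1+0+0+1+1+0+0+1+1+0+0+1+1+0+0+1+1+0+0+1+0+0+0+1+0 mod 2 = 0
  s[2] = (0001111000011110000111100001111)·(0111011111111110011001111101110) mod 2 = 0+0+0+1+0+1+1+0+0+0+0+1+1+1+1+0+0+0+0+0+0+1+1+0+0+0+0+1+1+1+0 mod 2 = 0
  s[3] = (0000000111111110000000011111111)·(0111011111111110011001111101110) mod 2 = 0+0+0+0+0+0+0+1+1+1+1+1+1+1+1+0+0+0+0+0+0+0+0+1+1+1+0+1+1+1+0 mod 2 = 0
  s[4] = (0000000000000001111111111111111)·(0111011111111110011001111101110) mod 2 = 0+0+0+0+0+0+0+0+0+0+0+0+0+0+0+0+0+1+1+0+0+1+1+1+1+1+0+1+1+1+0 mod 2 = 0
Syndrome = 00000
s = 0: no error detected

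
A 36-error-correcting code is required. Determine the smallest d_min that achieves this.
Correcting t errors requires d_min ≥ 2t + 1 = 2·36 + 1 = 73.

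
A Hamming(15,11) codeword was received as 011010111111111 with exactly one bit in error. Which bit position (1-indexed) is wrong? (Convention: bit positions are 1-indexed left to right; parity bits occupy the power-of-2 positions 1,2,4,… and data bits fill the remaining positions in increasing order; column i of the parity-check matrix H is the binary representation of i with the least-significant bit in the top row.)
Syndrome s = H · r^T (mod 2), r = 011010111111111:
  s[0] = (101010101010101)·(011010111111111) mod 2 = 0+0+1+0+1+0+1+0+1+0+1+0+1+0+1 mod 2 = 1
  s[1] = (011001100110011)·(011010111111111) mod 2 = 0+1+1+0+0+0+1+0+0+1+1+0+0+1+1 mod 2 = 1
  s[2] = (000111100001111)·(011010111111111) mod 2 = 0+0+0+0+1+0+1+0+0+0+0+1+1+1+1 mod 2 = 0
  s[3] = (000000011111111)·(011010111111111) mod 2 = 0+0+0+0+0+0+0+1+1+1+1+1+1+1+1 mod 2 = 0
Syndrome = 1100
Column i of H is the binary representation of i, so the syndrome is the binary index of the flipped bit.
Read s = 1100 with s[0] as LSB: 1·2^0 + 1·2^1 + 0·2^2 + 0·2^3 = 3.
Error is at bit position 3.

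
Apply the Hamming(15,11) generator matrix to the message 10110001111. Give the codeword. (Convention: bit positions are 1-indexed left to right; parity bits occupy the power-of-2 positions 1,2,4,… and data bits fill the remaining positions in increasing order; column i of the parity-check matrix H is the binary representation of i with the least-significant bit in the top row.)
Codeword c = d · G (mod 2), d = 10110001111:
  c[0] = d·G[:,0] = (10110001111)·(11011010101) mod 2 = 1+0+0+1+0+0+0+0+1+0+1 mod 2 = 0
  c[1] = d·G[:,1] = (10110001111)·(10110110011) mod 2 = 1+0+1+1+0+0+0+0+0+1+1 mod 2 = 1
  c[2] = d·G[:,2] = (10110001111)·(10000000000) mod 2 = 1+0+0+0+0+0+0+0+0+0+0 mod 2 = 1
  c[3] = d·G[:,3] = (10110001111)·(01110001111) mod 2 = 0+0+1+1+0+0+0+1+1+1+1 mod 2 = 0
  c[4] = d·G[:,4] = (10110001111)·(01000000000) mod 2 = 0+0+0+0+0+0+0+0+0+0+0 mod 2 = 0
  c[5] = d·G[:,5] = (10110001111)·(00100000000) mod 2 = 0+0+1+0+0+0+0+0+0+0+0 mod 2 = 1
  c[6] = d·G[:,6] = (10110001111)·(00010000000) mod 2 = 0+0+0+1+0+0+0+0+0+0+0 mod 2 = 1
  c[7] = d·G[:,7] = (10110001111)·(00001111111) mod 2 = 0+0+0+0+0+0+0+1+1+1+1 mod 2 = 0
  c[8] = d·G[:,8] = (10110001111)·(00001000000) mod 2 = 0+0+0+0+0+0+0+0+0+0+0 mod 2 = 0
  c[9] = d·G[:,9] = (10110001111)·(00000100000) mod 2 = 0+0+0+0+0+0+0+0+0+0+0 mod 2 = 0
  c[10] = d·G[:,10] = (10110001111)·(00000010000) mod 2 = 0+0+0+0+0+0+0+0+0+0+0 mod 2 = 0
  c[11] = d·G[:,11] = (10110001111)·(00000001000) mod 2 = 0+0+0+0+0+0+0+1+0+0+0 mod 2 = 1
  c[12] = d·G[:,12] = (10110001111)·(00000000100) mod 2 = 0+0+0+0+0+0+0+0+1+0+0 mod 2 = 1
  c[13] = d·G[:,13] = (10110001111)·(00000000010) mod 2 = 0+0+0+0+0+0+0+0+0+1+0 mod 2 = 1
  c[14] = d·G[:,14] = (10110001111)·(00000000001) mod 2 = 0+0+0+0+0+0+0+0+0+0+1 mod 2 = 1
Codeword = 011001100001111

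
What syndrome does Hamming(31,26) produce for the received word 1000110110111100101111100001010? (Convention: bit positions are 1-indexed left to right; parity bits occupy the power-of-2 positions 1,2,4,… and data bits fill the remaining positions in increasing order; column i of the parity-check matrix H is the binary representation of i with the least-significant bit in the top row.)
Syndrome s = H · r^T (mod 2), r = 1000110110111100101111100001010:
  s[0] = (1010101010101010101010101010101)·(1000110110111100101111100001010) mod 2 = 1+0+0+0+1+0+0+0+1+0+1+0+1+0+0+0+1+0+1+0+1+0+1+0+0+0+0+0+0+0+0 mod 2 = 1
  s[1] = (0110011001100110011001100110011)·(1000110110111100101111100001010) mod 2 = 0+0+0+0+0+1+0+0+0+0+1+0+0+1+0+0+0+0+1+0+0+1+1+0+0+0+0+0+0+1+0 mod 2 = 1
  s[2] = (0001111000011110000111100001111)·(1000110110111100101111100001010) mod 2 = 0+0+0+0+1+1+0+0+0+0+0+1+1+1+0+0+0+0+0+1+1+1+1+0+0+0+0+1+0+1+0 mod 2 = 1
  s[3] = (0000000111111110000000011111111)·(1000110110111100101111100001010) mod 2 = 0+0+0+0+0+0+0+1+1+0+1+1+1+1+0+0+0+0+0+0+0+0+0+0+0+0+0+1+0+1+0 mod 2 = 0
  s[4] = (0000000000000001111111111111111)·(1000110110111100101111100001010) mod 2 = 0+0+0+0+0+0+0+0+0+0+0+0+0+0+0+0+1+0+1+1+1+1+1+0+0+0+0+1+0+1+0 mod 2 = 0
Syndrome = 11100
Non-zero syndrome: error at position 7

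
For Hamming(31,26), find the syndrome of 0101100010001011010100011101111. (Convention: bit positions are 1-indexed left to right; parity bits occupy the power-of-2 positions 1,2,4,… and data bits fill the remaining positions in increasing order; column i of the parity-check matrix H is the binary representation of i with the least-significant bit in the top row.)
Syndrome s = H · r^T (mod 2), r = 0101100010001011010100011101111:
  s[0] = (1010101010101010101010101010101)·(0101100010001011010100011101111) mod 2 = 0+0+0+0+1+0+0+0+1+0+0+0+1+0+1+0+0+0+0+0+0+0+0+0+1+0+0+0+1+0+1 mod 2 = 1
  s[1] = (0110011001100110011001100110011)·(0101100010001011010100011101111) mod 2 = 0+1+0+0+0+0+0+0+0+0+0+0+0+0+1+0+0+1+0+0+0+0+0+0+0+1+0+0+0+1+1 mod 2 = 0
  s[2] = (0001111000011110000111100001111)·(0101100010001011010100011101111) mod 2 = 0+0+0+1+1+0+0+0+0+0+0+0+1+0+1+0+0+0+0+1+0+0+0+0+0+0+0+1+1+1+1 mod 2 = 1
  s[3] = (0000000111111110000000011111111)·(0101100010001011010100011101111) mod 2 = 0+0+0+0+0+0+0+0+1+0+0+0+1+0+1+0+0+0+0+0+0+0+0+1+1+1+0+1+1+1+1 mod 2 = 0
  s[4] = (0000000000000001111111111111111)·(0101100010001011010100011101111) mod 2 = 0+0+0+0+0+0+0+0+0+0+0+0+0+0+0+1+0+1+0+1+0+0+0+1+1+1+0+1+1+1+1 mod 2 = 0
Syndrome = 10100
Non-zero syndrome: error at position 5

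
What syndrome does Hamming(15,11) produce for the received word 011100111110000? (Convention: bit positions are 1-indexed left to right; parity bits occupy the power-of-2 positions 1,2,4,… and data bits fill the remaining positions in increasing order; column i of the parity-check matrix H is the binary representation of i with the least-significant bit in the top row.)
Syndrome s = H · r^T (mod 2), r = 011100111110000:
  s[0] = (101010101010101)·(011100111110000) mod 2 = 0+0+1+0+0+0+1+0+1+0+1+0+0+0+0 mod 2 = 0
  s[1] = (011001100110011)·(011100111110000) mod 2 = 0+1+1+0+0+0+1+0+0+1+1+0+0+0+0 mod 2 = 1
  s[2] = (000111100001111)·(011100111110000) mod 2 = 0+0+0+1+0+0+1+0+0+0+0+0+0+0+0 mod 2 = 0
  s[3] = (000000011111111)·(011100111110000) mod 2 = 0+0+0+0+0+0+0+1+1+1+1+0+0+0+0 mod 2 = 0
Syndrome = 0100
Non-zero syndrome: error at position 2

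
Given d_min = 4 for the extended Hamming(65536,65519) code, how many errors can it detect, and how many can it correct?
Detection only: up to d_min − 1 = 3 errors.
Correction: up to ⌊(d_min − 1)/2⌋ = ⌊3/2⌋ = 1 errors.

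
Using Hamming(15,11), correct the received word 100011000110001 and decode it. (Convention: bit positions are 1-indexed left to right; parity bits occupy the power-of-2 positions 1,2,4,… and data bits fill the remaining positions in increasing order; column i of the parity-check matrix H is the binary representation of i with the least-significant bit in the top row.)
Syndrome s = H · r^T (mod 2), r = 100011000110001:
  s[0] = (101010101010101)·(100011000110001) mod 2 = 1+0+0+0+1+0+0+0+0+0+1+0+0+0+1 mod 2 = 0
  s[1] = (011001100110011)·(100011000110001) mod 2 = 0+0+0+0+0+1+0+0+0+1+1+0+0+0+1 mod 2 = 0
  s[2] = (000111100001111)·(100011000110001) mod 2 = 0+0+0+0+1+1+0+0+0+0+0+0+0+0+1 mod 2 = 1
  s[3] = (000000011111111)·(100011000110001) mod 2 = 0+0+0+0+0+0+0+0+0+1+1+0+0+0+1 mod 2 = 1
Syndrome = 0011
Column 12 of H equals this syndrome → error at bit 12 (1-indexed).
Flip bit 12: 100011000110001 → 100011000111001
Extract data bits at positions {3,5,6,7,9,10,11,12,13,14,15}: 01100111001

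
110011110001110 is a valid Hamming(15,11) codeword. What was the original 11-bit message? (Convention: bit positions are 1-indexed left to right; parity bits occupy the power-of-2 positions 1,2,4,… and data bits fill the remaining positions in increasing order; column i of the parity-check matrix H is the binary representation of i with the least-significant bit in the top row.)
Parity bits occupy power-of-2 positions; data bits are at positions {3,5,6,7,9,10,11,12,13,14,15} (1-indexed).
Extract: c[3]=0 c[5]=1 c[6]=1 c[7]=1 c[9]=0 c[10]=0 c[11]=0 c[12]=1 c[13]=1 c[14]=1 c[15]=0
Data = 01110001110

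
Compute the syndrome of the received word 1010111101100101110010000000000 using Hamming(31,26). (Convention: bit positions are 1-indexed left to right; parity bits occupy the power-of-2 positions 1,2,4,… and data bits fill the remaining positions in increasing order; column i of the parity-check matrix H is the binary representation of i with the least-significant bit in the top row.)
Syndrome s = H · r^T (mod 2), r = 1010111101100101110010000000000:
  s[0] = (1010101010101010101010101010101)·(1010111101100101110010000000000) mod 2 = 1+0+1+0+1+0+1+0+0+0+1+0+0+0+0+0+1+0+0+0+1+0+0+0+0+0+0+0+0+0+0 mod 2 = 1
  s[1] = (0110011001100110011001100110011)·(1010111101100101110010000000000) mod 2 = 0+0+1+0+0+1+1+0+0+1+1+0+0+1+0+0+0+1+0+0+0+0+0+0+0+0+0+0+0+0+0 mod 2 = 1
  s[2] = (0001111000011110000111100001111)·(1010111101100101110010000000000) mod 2 = 0+0+0+0+1+1+1+0+0+0+0+0+0+1+0+0+0+0+0+0+1+0+0+0+0+0+0+0+0+0+0 mod 2 = 1
  s[3] = (0000000111111110000000011111111)·(1010111101100101110010000000000) mod 2 = 0+0+0+0+0+0+0+1+0+1+1+0+0+1+0+0+0+0+0+0+0+0+0+0+0+0+0+0+0+0+0 mod 2 = 0
  s[4] = (0000000000000001111111111111111)·(1010111101100101110010000000000) mod 2 = 0+0+0+0+0+0+0+0+0+0+0+0+0+0+0+1+1+1+0+0+1+0+0+0+0+0+0+0+0+0+0 mod 2 = 0
Syndrome = 11100
Non-zero syndrome: error at position 7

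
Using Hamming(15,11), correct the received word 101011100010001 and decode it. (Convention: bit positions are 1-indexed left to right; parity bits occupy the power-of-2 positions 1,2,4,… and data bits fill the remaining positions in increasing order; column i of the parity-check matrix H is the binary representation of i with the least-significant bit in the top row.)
Syndrome s = H · r^T (mod 2), r = 101011100010001:
  s[0] = (101010101010101)·(101011100010001) mod 2 = 1+0+1+0+1+0+1+0+0+0+1+0+0+0+1 mod 2 = 0
  s[1] = (011001100110011)·(101011100010001) mod 2 = 0+0+1+0+0+1+1+0+0+0+1+0+0+0+1 mod 2 = 1
  s[2] = (000111100001111)·(101011100010001) mod 2 = 0+0+0+0+1+1+1+0+0+0+0+0+0+0+1 mod 2 = 0
  s[3] = (000000011111111)·(101011100010001) mod 2 = 0+0+0+0+0+0+0+0+0+0+1+0+0+0+1 mod 2 = 0
Syndrome = 0100
Column 2 of H equals this syndrome → error at bit 2 (1-indexed).
Flip bit 2: 101011100010001 → 111011100010001
Extract data bits at positions {3,5,6,7,9,10,11,12,13,14,15}: 11110010001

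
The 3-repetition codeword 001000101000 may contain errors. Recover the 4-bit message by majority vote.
Split into 3-bit blocks and majority-vote each:
  block 1 = 001: 1 ones, 2 zeros → 0
  block 2 = 000: 0 ones, 3 zeros → 0
  block 3 = 101: 2 ones, 1 zeros → 1
  block 4 = 000: 0 ones, 3 zeros → 0
Decoded = 0010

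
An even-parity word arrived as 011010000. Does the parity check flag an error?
Sum of received bits: 0+1+1+0+1+0+0+0+0 = 3; 3 mod 2 = 1. Result is 1 ≠ 0 → error detected.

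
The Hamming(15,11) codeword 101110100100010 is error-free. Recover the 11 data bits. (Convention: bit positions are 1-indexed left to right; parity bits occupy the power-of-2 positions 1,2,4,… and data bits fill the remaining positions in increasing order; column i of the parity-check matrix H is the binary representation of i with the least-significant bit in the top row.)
Parity bits occupy power-of-2 positions; data bits are at positions {3,5,6,7,9,10,11,12,13,14,15} (1-indexed).
Extract: c[3]=1 c[5]=1 c[6]=0 c[7]=1 c[9]=0 c[10]=1 c[11]=0 c[12]=0 c[13]=0 c[14]=1 c[15]=0
Data = 11010100010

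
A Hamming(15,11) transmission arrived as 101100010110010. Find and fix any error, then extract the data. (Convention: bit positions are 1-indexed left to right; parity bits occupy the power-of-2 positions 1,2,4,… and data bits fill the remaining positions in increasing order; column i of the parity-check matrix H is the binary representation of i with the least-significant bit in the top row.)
Syndrome s = H · r^T (mod 2), r = 101100010110010:
  s[0] = (101010101010101)·(101100010110010) mod 2 = 1+0+1+0+0+0+0+0+0+0+1+0+0+0+0 mod 2 = 1
  s[1] = (011001100110011)·(101100010110010) mod 2 = 0+0+1+0+0+0+0+0+0+1+1+0+0+1+0 mod 2 = 0
  s[2] = (000111100001111)·(101100010110010) mod 2 = 0+0+0+1+0+0+0+0+0+0+0+0+0+1+0 mod 2 = 0
  s[3] = (000000011111111)·(101100010110010) mod 2 = 0+0+0+0+0+0+0+1+0+1+1+0+0+1+0 mod 2 = 0
Syndrome = 1000
Column 1 of H equals this syndrome → error at bit 1 (1-indexed).
Flip bit 1: 101100010110010 → 001100010110010
Extract data bits at positions {3,5,6,7,9,10,11,12,13,14,15}: 10000110010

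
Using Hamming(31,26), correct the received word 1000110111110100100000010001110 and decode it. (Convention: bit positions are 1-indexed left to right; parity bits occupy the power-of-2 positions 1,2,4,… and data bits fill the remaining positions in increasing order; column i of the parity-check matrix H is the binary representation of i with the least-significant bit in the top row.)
Syndrome s = H · r^T (mod 2), r = 1000110111110100100000010001110:
  s[0] = (1010101010101010101010101010101)·(1000110111110100100000010001110) mod 2 = 1+0+0+0+1+0+0+0+1+0+1+0+0+0+0+0+1+0+0+0+0+0+0+0+0+0+0+0+1+0+0 mod 2 = 0
  s[1] = (0110011001100110011001100110011)·(1000110111110100100000010001110) mod 2 = 0+0+0+0+0+1+0+0+0+1+1+0+0+1+0+0+0+0+0+0+0+0+0+0+0+0+0+0+0+1+0 mod 2 = 1
  s[2] = (0001111000011110000111100001111)·(1000110111110100100000010001110) mod 2 = 0+0+0+0+1+1+0+0+0+0+0+1+0+1+0+0+0+0+0+0+0+0+0+0+0+0+0+1+1+1+0 mod 2 = 1
  s[3] = (0000000111111110000000011111111)·(1000110111110100100000010001110) mod 2 = 0+0+0+0+0+0+0+1+1+1+1+1+0+1+0+0+0+0+0+0+0+0+0+1+0+0+0+1+1+1+0 mod 2 = 0
  s[4] = (0000000000000001111111111111111)·(1000110111110100100000010001110) mod 2 = 0+0+0+0+0+0+0+0+0+0+0+0+0+0+0+0+1+0+0+0+0+0+0+1+0+0+0+1+1+1+0 mod 2 = 1
Syndrome = 01101
Column 22 of H equals this syndrome → error at bit 22 (1-indexed).
Flip bit 22: 1000110111110100100000010001110 → 1000110111110100100001010001110
Extract data bits at positions {3,5,6,7,9,10,11,12,13,14,15,17,18,19,20,21,22,23,24,25,26,27,28,29,30,31}: 01101111010100001010001110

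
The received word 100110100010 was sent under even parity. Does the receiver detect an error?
Sum of received bits: 1+0+0+1+1+0+1+0+0+0+1+0 = 5; 5 mod 2 = 1. Result is 1 ≠ 0 → error detected.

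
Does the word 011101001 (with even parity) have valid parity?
Sum of all bits: 0+1+1+1+0+1+0+0+1 = 5; 5 mod 2 = 1. Result is 1 → parity error detected.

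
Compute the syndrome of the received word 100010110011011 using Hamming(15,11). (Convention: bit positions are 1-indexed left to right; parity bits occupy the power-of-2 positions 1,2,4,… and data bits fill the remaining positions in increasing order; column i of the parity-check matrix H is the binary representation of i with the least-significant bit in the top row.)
Syndrome s = H · r^T (mod 2), r = 100010110011011:
  s[0] = (101010101010101)·(100010110011011) mod 2 = 1+0+0+0+1+0+1+0+0+0+1+0+0+0+1 mod 2 = 1
  s[1] = (011001100110011)·(100010110011011) mod 2 = 0+0+0+0+0+0+1+0+0+0+1+0+0+1+1 mod 2 = 0
  s[2] = (000111100001111)·(100010110011011) mod 2 = 0+0+0+0+1+0+1+0+0+0+0+1+0+1+1 mod 2 = 1
  s[3] = (000000011111111)·(100010110011011) mod 2 = 0+0+0+0+0+0+0+1+0+0+1+1+0+1+1 mod 2 = 1
Syndrome = 1011
Non-zero syndrome: error at position 13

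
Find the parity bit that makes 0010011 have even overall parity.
Sum of data bits: 0+0+1+0+0+1+1 = 3.
3 mod 2 = 1, so parity bit = 1.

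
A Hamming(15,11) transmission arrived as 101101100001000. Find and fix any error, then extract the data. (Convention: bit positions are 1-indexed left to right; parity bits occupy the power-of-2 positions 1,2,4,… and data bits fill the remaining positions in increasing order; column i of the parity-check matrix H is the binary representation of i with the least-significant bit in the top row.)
Syndrome s = H · r^T (mod 2), r = 101101100001000:
  s[0] = (101010101010101)·(101101100001000) mod 2 = 1+0+1+0+0+0+1+0+0+0+0+0+0+0+0 mod 2 = 1
  s[1] = (011001100110011)·(101101100001000) mod 2 = 0+0+1+0+0+1+1+0+0+0+0+0+0+0+0 mod 2 = 1
  s[2] = (000111100001111)·(101101100001000) mod 2 = 0+0+0+1+0+1+1+0+0+0+0+1+0+0+0 mod 2 = 0
  s[3] = (000000011111111)·(101101100001000) mod 2 = 0+0+0+0+0+0+0+0+0+0+0+1+0+0+0 mod 2 = 1
Syndrome = 1101
Column 11 of H equals this syndrome → error at bit 11 (1-indexed).
Flip bit 11: 101101100001000 → 101101100011000
Extract data bits at positions {3,5,6,7,9,10,11,12,13,14,15}: 10110011000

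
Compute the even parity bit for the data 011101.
Sum of data bits: 0+1+1+1+0+1 = 4.
4 mod 2 = 0, so parity bit = 0.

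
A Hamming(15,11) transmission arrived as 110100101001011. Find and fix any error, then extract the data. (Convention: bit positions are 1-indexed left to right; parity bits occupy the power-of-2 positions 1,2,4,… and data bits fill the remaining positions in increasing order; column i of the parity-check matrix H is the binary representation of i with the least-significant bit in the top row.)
Syndrome s = H · r^T (mod 2), r = 110100101001011:
  s[0] = (101010101010101)·(110100101001011) mod 2 = 1+0+0+0+0+0+1+0+1+0+0+0+0+0+1 mod 2 = 0
  s[1] = (011001100110011)·(110100101001011) mod 2 = 0+1+0+0+0+0+1+0+0+0+0+0+0+1+1 mod 2 = 0
  s[2] = (000111100001111)·(110100101001011) mod 2 = 0+0+0+1+0+0+1+0+0+0+0+1+0+1+1 mod 2 = 1
  s[3] = (000000011111111)·(110100101001011) mod 2 = 0+0+0+0+0+0+0+0+1+0+0+1+0+1+1 mod 2 = 0
Syndrome = 0010
Column 4 of H equals this syndrome → error at bit 4 (1-indexed).
Flip bit 4: 110100101001011 → 110000101001011
Extract data bits at positions {3,5,6,7,9,10,11,12,13,14,15}: 00011001011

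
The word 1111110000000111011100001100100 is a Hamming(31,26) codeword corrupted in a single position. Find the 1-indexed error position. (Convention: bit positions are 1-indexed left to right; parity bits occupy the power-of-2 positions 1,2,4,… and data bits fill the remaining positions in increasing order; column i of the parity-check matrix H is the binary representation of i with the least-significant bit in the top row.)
Syndrome s = H · r^T (mod 2), r = 1111110000000111011100001100100:
  s[0] = (1010101010101010101010101010101)·(1111110000000111011100001100100) mod 2 = 1+0+1+0+1+0+0+0+0+0+0+0+0+0+1+0+0+0+1+0+0+0+0+0+1+0+0+0+1+0+0 mod 2 = 1
  s[1] = (0110011001100110011001100110011)·(1111110000000111011100001100100) mod 2 = 0+1+1+0+0+1+0+0+0+0+0+0+0+1+1+0+0+1+1+0+0+0+0+0+0+1+0+0+0+0+0 mod 2 = 0
  s[2] = (0001111000011110000111100001111)·(1111110000000111011100001100100) mod 2 = 0+0+0+1+1+1+0+0+0+0+0+0+0+1+1+0+0+0+0+1+0+0+0+0+0+0+0+0+1+0+0 mod 2 = 1
  s[3] = (0000000111111110000000011111111)·(1111110000000111011100001100100) mod 2 = 0+0+0+0+0+0+0+0+0+0+0+0+0+1+1+0+0+0+0+0+0+0+0+0+1+1+0+0+1+0+0 mod 2 = 1
  s[4] = (0000000000000001111111111111111)·(1111110000000111011100001100100) mod 2 = 0+0+0+0+0+0+0+0+0+0+0+0+0+0+0+1+0+1+1+1+0+0+0+0+1+1+0+0+1+0+0 mod 2 = 1
Syndrome = 10111
Column i of H is the binary representation of i, so the syndrome is the binary index of the flipped bit.
Read s = 10111 with s[0] as LSB: 1·2^0 + 0·2^1 + 1·2^2 + 1·2^3 + 1·2^4 = 29.
Error is at bit position 29.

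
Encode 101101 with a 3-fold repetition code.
Repeat each bit 3× and concatenate:
1→111  0→000  1→111  1→111  0→000  1→111
Codeword = 111000111111000111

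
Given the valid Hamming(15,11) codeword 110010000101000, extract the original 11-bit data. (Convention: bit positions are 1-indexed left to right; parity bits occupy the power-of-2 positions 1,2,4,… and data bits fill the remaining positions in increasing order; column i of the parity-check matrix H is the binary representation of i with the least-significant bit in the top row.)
Parity bits occupy power-of-2 positions; data bits are at positions {3,5,6,7,9,10,11,12,13,14,15} (1-indexed).
Extract: c[3]=0 c[5]=1 c[6]=0 c[7]=0 c[9]=0 c[10]=1 c[11]=0 c[12]=1 c[13]=0 c[14]=0 c[15]=0
Data = 01000101000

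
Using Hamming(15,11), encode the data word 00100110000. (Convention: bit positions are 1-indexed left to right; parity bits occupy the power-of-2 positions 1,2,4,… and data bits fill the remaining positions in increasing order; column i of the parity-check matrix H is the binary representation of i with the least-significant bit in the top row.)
Codeword c = d · G (mod 2), d = 00100110000:
  c[0] = d·G[:,0] = (00100110000)·(11011010101) mod 2 = 0+0+0+0+0+0+1+0+0+0+0 mod 2 = 1
  c[1] = d·G[:,1] = (00100110000)·(10110110011) mod 2 = 0+0+1+0+0+1+1+0+0+0+0 mod 2 = 1
  c[2] = d·G[:,2] = (00100110000)·(10000000000) mod 2 = 0+0+0+0+0+0+0+0+0+0+0 mod 2 = 0
  c[3] = d·G[:,3] = (00100110000)·(01110001111) mod 2 = 0+0+1+0+0+0+0+0+0+0+0 mod 2 = 1
  c[4] = d·G[:,4] = (00100110000)·(01000000000) mod 2 = 0+0+0+0+0+0+0+0+0+0+0 mod 2 = 0
  c[5] = d·G[:,5] = (00100110000)·(00100000000) mod 2 = 0+0+1+0+0+0+0+0+0+0+0 mod 2 = 1
  c[6] = d·G[:,6] = (00100110000)·(00010000000) mod 2 = 0+0+0+0+0+0+0+0+0+0+0 mod 2 = 0
  c[7] = d·G[:,7] = (00100110000)·(00001111111) mod 2 = 0+0+0+0+0+1+1+0+0+0+0 mod 2 = 0
  c[8] = d·G[:,8] = (00100110000)·(00001000000) mod 2 = 0+0+0+0+0+0+0+0+0+0+0 mod 2 = 0
  c[9] = d·G[:,9] = (00100110000)·(00000100000) mod 2 = 0+0+0+0+0+1+0+0+0+0+0 mod 2 = 1
  c[10] = d·G[:,10] = (00100110000)·(00000010000) mod 2 = 0+0+0+0+0+0+1+0+0+0+0 mod 2 = 1
  c[11] = d·G[:,11] = (00100110000)·(00000001000) mod 2 = 0+0+0+0+0+0+0+0+0+0+0 mod 2 = 0
  c[12] = d·G[:,12] = (00100110000)·(00000000100) mod 2 = 0+0+0+0+0+0+0+0+0+0+0 mod 2 = 0
  c[13] = d·G[:,13] = (00100110000)·(00000000010) mod 2 = 0+0+0+0+0+0+0+0+0+0+0 mod 2 = 0
  c[14] = d·G[:,14] = (00100110000)·(00000000001) mod 2 = 0+0+0+0+0+0+0+0+0+0+0 mod 2 = 0
Codeword = 110101000110000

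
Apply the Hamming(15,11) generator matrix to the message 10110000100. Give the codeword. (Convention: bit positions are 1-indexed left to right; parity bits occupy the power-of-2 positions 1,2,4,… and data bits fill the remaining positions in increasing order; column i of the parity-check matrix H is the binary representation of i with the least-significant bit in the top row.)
Codeword c = d · G (mod 2), d = 10110000100:
  c[0] = d·G[:,0] = (10110000100)·(11011010101) mod 2 = 1+0+0+1+0+0+0+0+1+0+0 mod 2 = 1
  c[1] = d·G[:,1] = (10110000100)·(10110110011) mod 2 = 1+0+1+1+0+0+0+0+0+0+0 mod 2 = 1
  c[2] = d·G[:,2] = (10110000100)·(10000000000) mod 2 = 1+0+0+0+0+0+0+0+0+0+0 mod 2 = 1
  c[3] = d·G[:,3] = (10110000100)·(01110001111) mod 2 = 0+0+1+1+0+0+0+0+1+0+0 mod 2 = 1
  c[4] = d·G[:,4] = (10110000100)·(01000000000) mod 2 = 0+0+0+0+0+0+0+0+0+0+0 mod 2 = 0
  c[5] = d·G[:,5] = (10110000100)·(00100000000) mod 2 = 0+0+1+0+0+0+0+0+0+0+0 mod 2 = 1
  c[6] = d·G[:,6] = (10110000100)·(00010000000) mod 2 = 0+0+0+1+0+0+0+0+0+0+0 mod 2 = 1
  c[7] = d·G[:,7] = (10110000100)·(00001111111) mod 2 = 0+0+0+0+0+0+0+0+1+0+0 mod 2 = 1
  c[8] = d·G[:,8] = (10110000100)·(00001000000) mod 2 = 0+0+0+0+0+0+0+0+0+0+0 mod 2 = 0
  c[9] = d·G[:,9] = (10110000100)·(00000100000) mod 2 = 0+0+0+0+0+0+0+0+0+0+0 mod 2 = 0
  c[10] = d·G[:,10] = (10110000100)·(00000010000) mod 2 = 0+0+0+0+0+0+0+0+0+0+0 mod 2 = 0
  c[11] = d·G[:,11] = (10110000100)·(00000001000) mod 2 = 0+0+0+0+0+0+0+0+0+0+0 mod 2 = 0
  c[12] = d·G[:,12] = (10110000100)·(00000000100) mod 2 = 0+0+0+0+0+0+0+0+1+0+0 mod 2 = 1
  c[13] = d·G[:,13] = (10110000100)·(00000000010) mod 2 = 0+0+0+0+0+0+0+0+0+0+0 mod 2 = 0
  c[14] = d·G[:,14] = (10110000100)·(00000000001) mod 2 = 0+0+0+0+0+0+0+0+0+0+0 mod 2 = 0
Codeword = 111101110000100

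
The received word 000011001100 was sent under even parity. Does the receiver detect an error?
Sum of received bits: 0+0+0+0+1+1+0+0+1+1+0+0 = 4; 4 mod 2 = 0. Result is 0 → no error detected.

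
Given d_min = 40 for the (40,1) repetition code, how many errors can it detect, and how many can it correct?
Detection only: up to d_min − 1 = 39 errors.
Correction: up to ⌊(d_min − 1)/2⌋ = ⌊39/2⌋ = 19 errors.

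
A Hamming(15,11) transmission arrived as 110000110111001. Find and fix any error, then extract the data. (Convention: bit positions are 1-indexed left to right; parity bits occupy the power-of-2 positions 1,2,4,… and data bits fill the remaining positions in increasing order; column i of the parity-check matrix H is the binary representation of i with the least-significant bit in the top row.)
Syndrome s = H · r^T (mod 2), r = 110000110111001:
  s[0] = (101010101010101)·(110000110111001) mod 2 = 1+0+0+0+0+0+1+0+0+0+1+0+0+0+1 mod 2 = 0
  s[1] = (011001100110011)·(110000110111001) mod 2 = 0+1+0+0+0+0+1+0+0+1+1+0+0+0+1 mod 2 = 1
  s[2] = (000111100001111)·(110000110111001) mod 2 = 0+0+0+0+0+0+1+0+0+0+0+1+0+0+1 mod 2 = 1
  s[3] = (000000011111111)·(110000110111001) mod 2 = 0+0+0+0+0+0+0+1+0+1+1+1+0+0+1 mod 2 = 1
Syndrome = 0111
Column 14 of H equals this syndrome → error at bit 14 (1-indexed).
Flip bit 14: 110000110111001 → 110000110111011
Extract data bits at positions {3,5,6,7,9,10,11,12,13,14,15}: 00010111011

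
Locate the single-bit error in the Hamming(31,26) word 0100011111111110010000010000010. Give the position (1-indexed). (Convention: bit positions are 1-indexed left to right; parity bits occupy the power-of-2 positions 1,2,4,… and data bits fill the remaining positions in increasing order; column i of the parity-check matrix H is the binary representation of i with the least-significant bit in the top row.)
Syndrome s = H · r^T (mod 2), r = 0100011111111110010000010000010:
  s[0] = (1010101010101010101010101010101)·(0100011111111110010000010000010) mod 2 = 0+0+0+0+0+0+1+0+1+0+1+0+1+0+1+0+0+0+0+0+0+0+0+0+0+0+0+0+0+0+0 mod 2 = 1
  s[1] = (0110011001100110011001100110011)·(0100011111111110010000010000010) mod 2 = 0+1+0+0+0+1+1+0+0+1+1+0+0+1+1+0+0+1+0+0+0+0+0+0+0+0+0+0+0+1+0 mod 2 = 1
  s[2] = (0001111000011110000111100001111)·(0100011111111110010000010000010) mod 2 = 0+0+0+0+0+1+1+0+0+0+0+1+1+1+1+0+0+0+0+0+0+0+0+0+0+0+0+0+0+1+0 mod 2 = 1
  s[3] = (0000000111111110000000011111111)·(0100011111111110010000010000010) mod 2 = 0+0+0+0+0+0+0+1+1+1+1+1+1+1+1+0+0+0+0+0+0+0+0+1+0+0+0+0+0+1+0 mod 2 = 0
  s[4] = (0000000000000001111111111111111)·(0100011111111110010000010000010) mod 2 = 0+0+0+0+0+0+0+0+0+0+0+0+0+0+0+0+0+1+0+0+0+0+0+1+0+0+0+0+0+1+0 mod 2 = 1
Syndrome = 11101
Column i of H is the binary representation of i, so the syndrome is the binary index of the flipped bit.
Read s = 11101 with s[0] as LSB: 1·2^0 + 1·2^1 + 1·2^2 + 0·2^3 + 1·2^4 = 23.
Error is at bit position 23.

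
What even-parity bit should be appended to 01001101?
Sum of data bits: 0+1+0+0+1+1+0+1 = 4.
4 mod 2 = 0, so parity bit = 0.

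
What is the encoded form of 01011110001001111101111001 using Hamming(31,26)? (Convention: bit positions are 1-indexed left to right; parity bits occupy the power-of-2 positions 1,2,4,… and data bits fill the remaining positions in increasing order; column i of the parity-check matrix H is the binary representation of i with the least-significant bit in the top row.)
Codeword c = d · G (mod 2), d = 01011110001001111101111001:
  c[0] = d·G[:,0] = (01011110001001111101111001)·(11011010101101010101010101) mod 2 = 0+1+0+1+1+0+1+0+0+0+1+0+0+1+0+1+0+1+0+1+0+1+0+0+0+1 mod 2 = 1
  c[1] = d·G[:,1] = (01011110001001111101111001)·(10110110011011001100110011) mod 2 = 0+0+0+1+0+1+1+0+0+0+1+0+0+1+0+0+1+1+0+0+1+1+0+0+0+1 mod 2 = 0
  c[2] = d·G[:,2] = (01011110001001111101111001)·(10000000000000000000000000) mod 2 = 0+0+0+0+0+0+0+0+0+0+0+0+0+0+0+0+0+0+0+0+0+0+0+0+0+0 mod 2 = 0
  c[3] = d·G[:,3] = (01011110001001111101111001)·(01110001111000111100001111) mod 2 = 0+1+0+1+0+0+0+0+0+0+1+0+0+0+1+1+1+1+0+0+0+0+1+0+0+1 mod 2 = 1
  c[4] = d·G[:,4] = (01011110001001111101111001)·(01000000000000000000000000) mod 2 = 0+1+0+0+0+0+0+0+0+0+0+0+0+0+0+0+0+0+0+0+0+0+0+0+0+0 mod 2 = 1
  c[5] = d·G[:,5] = (01011110001001111101111001)·(00100000000000000000000000) mod 2 = 0+0+0+0+0+0+0+0+0+0+0+0+0+0+0+0+0+0+0+0+0+0+0+0+0+0 mod 2 = 0
  c[6] = d·G[:,6] = (01011110001001111101111001)·(00010000000000000000000000) mod 2 = 0+0+0+1+0+0+0+0+0+0+0+0+0+0+0+0+0+0+0+0+0+0+0+0+0+0 mod 2 = 1
  c[7] = d·G[:,7] = (01011110001001111101111001)·(00001111111000000011111111) mod 2 = 0+0+0+0+1+1+1+0+0+0+1+0+0+0+0+0+0+0+0+1+1+1+1+0+0+1 mod 2 = 1
  c[8] = d·G[:,8] = (01011110001001111101111001)·(00001000000000000000000000) mod 2 = 0+0+0+0+1+0+0+0+0+0+0+0+0+0+0+0+0+0+0+0+0+0+0+0+0+0 mod 2 = 1
  c[9] = d·G[:,9] = (01011110001001111101111001)·(00000100000000000000000000) mod 2 = 0+0+0+0+0+1+0+0+0+0+0+0+0+0+0+0+0+0+0+0+0+0+0+0+0+0 mod 2 = 1
  c[10] = d·G[:,10] = (01011110001001111101111001)·(00000010000000000000000000) mod 2 = 0+0+0+0+0+0+1+0+0+0+0+0+0+0+0+0+0+0+0+0+0+0+0+0+0+0 mod 2 = 1
  c[11] = d·G[:,11] = (01011110001001111101111001)·(00000001000000000000000000) mod 2 = 0+0+0+0+0+0+0+0+0+0+0+0+0+0+0+0+0+0+0+0+0+0+0+0+0+0 mod 2 = 0
  c[12] = d·G[:,12] = (01011110001001111101111001)·(00000000100000000000000000) mod 2 = 0+0+0+0+0+0+0+0+0+0+0+0+0+0+0+0+0+0+0+0+0+0+0+0+0+0 mod 2 = 0
  c[13] = d·G[:,13] = (01011110001001111101111001)·(00000000010000000000000000) mod 2 = 0+0+0+0+0+0+0+0+0+0+0+0+0+0+0+0+0+0+0+0+0+0+0+0+0+0 mod 2 = 0
  c[14] = d·G[:,14] = (01011110001001111101111001)·(00000000001000000000000000) mod 2 = 0+0+0+0+0+0+0+0+0+0+1+0+0+0+0+0+0+0+0+0+0+0+0+0+0+0 mod 2 = 1
  c[15] = d·G[:,15] = (01011110001001111101111001)·(00000000000111111111111111) mod 2 = 0+0+0+0+0+0+0+0+0+0+0+0+0+1+1+1+1+1+0+1+1+1+1+0+0+1 mod 2 = 0
  c[16] = d·G[:,16] = (01011110001001111101111001)·(00000000000100000000000000) mod 2 = 0+0+0+0+0+0+0+0+0+0+0+0+0+0+0+0+0+0+0+0+0+0+0+0+0+0 mod 2 = 0
  c[17] = d·G[:,17] = (01011110001001111101111001)·(00000000000010000000000000) mod 2 = 0+0+0+0+0+0+0+0+0+0+0+0+0+0+0+0+0+0+0+0+0+0+0+0+0+0 mod 2 = 0
  c[18] = d·G[:,18] = (01011110001001111101111001)·(00000000000001000000000000) mod 2 = 0+0+0+0+0+0+0+0+0+0+0+0+0+1+0+0+0+0+0+0+0+0+0+0+0+0 mod 2 = 1
  c[19] = d·G[:,19] = (01011110001001111101111001)·(00000000000000100000000000) mod 2 = 0+0+0+0+0+0+0+0+0+0+0+0+0+0+1+0+0+0+0+0+0+0+0+0+0+0 mod 2 = 1
  c[20] = d·G[:,20] = (01011110001001111101111001)·(00000000000000010000000000) mod 2 = 0+0+0+0+0+0+0+0+0+0+0+0+0+0+0+1+0+0+0+0+0+0+0+0+0+0 mod 2 = 1
  c[21] = d·G[:,21] = (01011110001001111101111001)·(00000000000000001000000000) mod 2 = 0+0+0+0+0+0+0+0+0+0+0+0+0+0+0+0+1+0+0+0+0+0+0+0+0+0 mod 2 = 1
  c[22] = d·G[:,22] = (01011110001001111101111001)·(00000000000000000100000000) mod 2 = 0+0+0+0+0+0+0+0+0+0+0+0+0+0+0+0+0+1+0+0+0+0+0+0+0+0 mod 2 = 1
  c[23] = d·G[:,23] = (01011110001001111101111001)·(00000000000000000010000000) mod 2 = 0+0+0+0+0+0+0+0+0+0+0+0+0+0+0+0+0+0+0+0+0+0+0+0+0+0 mod 2 = 0
  c[24] = d·G[:,24] = (01011110001001111101111001)·(00000000000000000001000000) mod 2 = 0+0+0+0+0+0+0+0+0+0+0+0+0+0+0+0+0+0+0+1+0+0+0+0+0+0 mod 2 = 1
  c[25] = d·G[:,25] = (01011110001001111101111001)·(00000000000000000000100000) mod 2 = 0+0+0+0+0+0+0+0+0+0+0+0+0+0+0+0+0+0+0+0+1+0+0+0+0+0 mod 2 = 1
  c[26] = d·G[:,26] = (01011110001001111101111001)·(00000000000000000000010000) mod 2 = 0+0+0+0+0+0+0+0+0+0+0+0+0+0+0+0+0+0+0+0+0+1+0+0+0+0 mod 2 = 1
  c[27] = d·G[:,27] = (01011110001001111101111001)·(00000000000000000000001000) mod 2 = 0+0+0+0+0+0+0+0+0+0+0+0+0+0+0+0+0+0+0+0+0+0+1+0+0+0 mod 2 = 1
  c[28] = d·G[:,28] = (01011110001001111101111001)·(00000000000000000000000100) mod 2 = 0+0+0+0+0+0+0+0+0+0+0+0+0+0+0+0+0+0+0+0+0+0+0+0+0+0 mod 2 = 0
  c[29] = d·G[:,29] = (01011110001001111101111001)·(00000000000000000000000010) mod 2 = 0+0+0+0+0+0+0+0+0+0+0+0+0+0+0+0+0+0+0+0+0+0+0+0+0+0 mod 2 = 0
  c[30] = d·G[:,30] = (01011110001001111101111001)·(00000000000000000000000001) mod 2 = 0+0+0+0+0+0+0+0+0+0+0+0+0+0+0+0+0+0+0+0+0+0+0+0+0+1 mod 2 = 1
Codeword = 1001101111100010001111101111001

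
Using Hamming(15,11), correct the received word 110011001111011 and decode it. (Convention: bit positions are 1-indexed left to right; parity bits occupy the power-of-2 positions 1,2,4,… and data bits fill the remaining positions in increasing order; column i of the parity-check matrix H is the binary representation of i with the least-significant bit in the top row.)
Syndrome s = H · r^T (mod 2), r = 110011001111011:
  s[0] = (101010101010101)·(110011001111011) mod 2 = 1+0+0+0+1+0+0+0+1+0+1+0+0+0+1 mod 2 = 1
  s[1] = (011001100110011)·(110011001111011) mod 2 = 0+1+0+0+0+1+0+0+0+1+1+0+0+1+1 mod 2 = 0
  s[2] = (000111100001111)·(110011001111011) mod 2 = 0+0+0+0+1+1+0+0+0+0+0+1+0+1+1 mod 2 = 1
  s[3] = (000000011111111)·(110011001111011) mod 2 = 0+0+0+0+0+0+0+0+1+1+1+1+0+1+1 mod 2 = 0
Syndrome = 1010
Column 5 of H equals this syndrome → error at bit 5 (1-indexed).
Flip bit 5: 110011001111011 → 110001001111011
Extract data bits at positions {3,5,6,7,9,10,11,12,13,14,15}: 00101111011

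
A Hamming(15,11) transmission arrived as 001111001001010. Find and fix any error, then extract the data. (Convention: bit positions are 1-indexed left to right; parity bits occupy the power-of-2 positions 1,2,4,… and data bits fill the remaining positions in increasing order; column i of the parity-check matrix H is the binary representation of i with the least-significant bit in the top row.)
Syndrome s = H · r^T (mod 2), r = 001111001001010:
  s[0] = (101010101010101)·(001111001001010) mod 2 = 0+0+1+0+1+0+0+0+1+0+0+0+0+0+0 mod 2 = 1
  s[1] = (011001100110011)·(001111001001010) mod 2 = 0+0+1+0+0+1+0+0+0+0+0+0+0+1+0 mod 2 = 1
  s[2] = (000111100001111)·(001111001001010) mod 2 = 0+0+0+1+1+1+0+0+0+0+0+1+0+1+0 mod 2 = 1
  s[3] = (000000011111111)·(001111001001010) mod 2 = 0+0+0+0+0+0+0+0+1+0+0+1+0+1+0 mod 2 = 1
Syndrome = 1111
Column 15 of H equals this syndrome → error at bit 15 (1-indexed).
Flip bit 15: 001111001001010 → 001111001001011
Extract data bits at positions {3,5,6,7,9,10,11,12,13,14,15}: 11101001011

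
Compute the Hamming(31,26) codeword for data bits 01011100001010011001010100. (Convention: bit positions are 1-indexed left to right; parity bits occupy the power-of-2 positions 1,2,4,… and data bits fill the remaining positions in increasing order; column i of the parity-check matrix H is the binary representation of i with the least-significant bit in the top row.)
Codeword c = d · G (mod 2), d = 01011100001010011001010100:
  c[0] = d·G[:,0] = (01011100001010011001010100)·(11011010101101010101010101) mod 2 = 0+1+0+1+1+0+0+0+0+0+1+0+0+0+0+1+0+0+0+1+0+1+0+1+0+0 mod 2 = 0
  c[1] = d·G[:,1] = (01011100001010011001010100)·(10110110011011001100110011) mod 2 = 0+0+0+1+0+1+0+0+0+0+1+0+1+0+0+0+1+0+0+0+0+1+0+0+0+0 mod 2 = 0
  c[2] = d·G[:,2] = (01011100001010011001010100)·(10000000000000000000000000) mod 2 = 0+0+0+0+0+0+0+0+0+0+0+0+0+0+0+0+0+0+0+0+0+0+0+0+0+0 mod 2 = 0
  c[3] = d·G[:,3] = (01011100001010011001010100)·(01110001111000111100001111) mod 2 = 0+1+0+1+0+0+0+0+0+0+1+0+0+0+0+1+1+0+0+0+0+0+0+1+0+0 mod 2 = 0
  c[4] = d·G[:,4] = (01011100001010011001010100)·(01000000000000000000000000) mod 2 = 0+1+0+0+0+0+0+0+0+0+0+0+0+0+0+0+0+0+0+0+0+0+0+0+0+0 mod 2 = 1
  c[5] = d·G[:,5] = (01011100001010011001010100)·(00100000000000000000000000) mod 2 = 0+0+0+0+0+0+0+0+0+0+0+0+0+0+0+0+0+0+0+0+0+0+0+0+0+0 mod 2 = 0
  c[6] = d·G[:,6] = (01011100001010011001010100)·(00010000000000000000000000) mod 2 = 0+0+0+1+0+0+0+0+0+0+0+0+0+0+0+0+0+0+0+0+0+0+0+0+0+0 mod 2 = 1
  c[7] = d·G[:,7] = (01011100001010011001010100)·(00001111111000000011111111) mod 2 = 0+0+0+0+1+1+0+0+0+0+1+0+0+0+0+0+0+0+0+1+0+1+0+1+0+0 mod 2 = 0
  c[8] = d·G[:,8] = (01011100001010011001010100)·(00001000000000000000000000) mod 2 = 0+0+0+0+1+0+0+0+0+0+0+0+0+0+0+0+0+0+0+0+0+0+0+0+0+0 mod 2 = 1
  c[9] = d·G[:,9] = (01011100001010011001010100)·(00000100000000000000000000) mod 2 = 0+0+0+0+0+1+0+0+0+0+0+0+0+0+0+0+0+0+0+0+0+0+0+0+0+0 mod 2 = 1
  c[10] = d·G[:,10] = (01011100001010011001010100)·(00000010000000000000000000) mod 2 = 0+0+0+0+0+0+0+0+0+0+0+0+0+0+0+0+0+0+0+0+0+0+0+0+0+0 mod 2 = 0
  c[11] = d·G[:,11] = (01011100001010011001010100)·(00000001000000000000000000) mod 2 = 0+0+0+0+0+0+0+0+0+0+0+0+0+0+0+0+0+0+0+0+0+0+0+0+0+0 mod 2 = 0
  c[12] = d·G[:,12] = (01011100001010011001010100)·(00000000100000000000000000) mod 2 = 0+0+0+0+0+0+0+0+0+0+0+0+0+0+0+0+0+0+0+0+0+0+0+0+0+0 mod 2 = 0
  c[13] = d·G[:,13] = (01011100001010011001010100)·(00000000010000000000000000) mod 2 = 0+0+0+0+0+0+0+0+0+0+0+0+0+0+0+0+0+0+0+0+0+0+0+0+0+0 mod 2 = 0
  c[14] = d·G[:,14] = (01011100001010011001010100)·(00000000001000000000000000) mod 2 = 0+0+0+0+0+0+0+0+0+0+1+0+0+0+0+0+0+0+0+0+0+0+0+0+0+0 mod 2 = 1
  c[15] = d·G[:,15] = (01011100001010011001010100)·(00000000000111111111111111) mod 2 = 0+0+0+0+0+0+0+0+0+0+0+0+1+0+0+1+1+0+0+1+0+1+0+1+0+0 mod 2 = 0
  c[16] = d·G[:,16] = (01011100001010011001010100)·(00000000000100000000000000) mod 2 = 0+0+0+0+0+0+0+0+0+0+0+0+0+0+0+0+0+0+0+0+0+0+0+0+0+0 mod 2 = 0
  c[17] = d·G[:,17] = (01011100001010011001010100)·(00000000000010000000000000) mod 2 = 0+0+0+0+0+0+0+0+0+0+0+0+1+0+0+0+0+0+0+0+0+0+0+0+0+0 mod 2 = 1
  c[18] = d·G[:,18] = (01011100001010011001010100)·(00000000000001000000000000) mod 2 = 0+0+0+0+0+0+0+0+0+0+0+0+0+0+0+0+0+0+0+0+0+0+0+0+0+0 mod 2 = 0
  c[19] = d·G[:,19] = (01011100001010011001010100)·(00000000000000100000000000) mod 2 = 0+0+0+0+0+0+0+0+0+0+0+0+0+0+0+0+0+0+0+0+0+0+0+0+0+0 mod 2 = 0
  c[20] = d·G[:,20] = (01011100001010011001010100)·(00000000000000010000000000) mod 2 = 0+0+0+0+0+0+0+0+0+0+0+0+0+0+0+1+0+0+0+0+0+0+0+0+0+0 mod 2 = 1
  c[21] = d·G[:,21] = (01011100001010011001010100)·(00000000000000001000000000) mod 2 = 0+0+0+0+0+0+0+0+0+0+0+0+0+0+0+0+1+0+0+0+0+0+0+0+0+0 mod 2 = 1
  c[22] = d·G[:,22] = (01011100001010011001010100)·(00000000000000000100000000) mod 2 = 0+0+0+0+0+0+0+0+0+0+0+0+0+0+0+0+0+0+0+0+0+0+0+0+0+0 mod 2 = 0
  c[23] = d·G[:,23] = (01011100001010011001010100)·(00000000000000000010000000) mod 2 = 0+0+0+0+0+0+0+0+0+0+0+0+0+0+0+0+0+0+0+0+0+0+0+0+0+0 mod 2 = 0
  c[24] = d·G[:,24] = (01011100001010011001010100)·(00000000000000000001000000) mod 2 = 0+0+0+0+0+0+0+0+0+0+0+0+0+0+0+0+0+0+0+1+0+0+0+0+0+0 mod 2 = 1
  c[25] = d·G[:,25] = (01011100001010011001010100)·(00000000000000000000100000) mod 2 = 0+0+0+0+0+0+0+0+0+0+0+0+0+0+0+0+0+0+0+0+0+0+0+0+0+0 mod 2 = 0
  c[26] = d·G[:,26] = (01011100001010011001010100)·(00000000000000000000010000) mod 2 = 0+0+0+0+0+0+0+0+0+0+0+0+0+0+0+0+0+0+0+0+0+1+0+0+0+0 mod 2 = 1
  c[27] = d·G[:,27] = (01011100001010011001010100)·(00000000000000000000001000) mod 2 = 0+0+0+0+0+0+0+0+0+0+0+0+0+0+0+0+0+0+0+0+0+0+0+0+0+0 mod 2 = 0
  c[28] = d·G[:,28] = (01011100001010011001010100)·(00000000000000000000000100) mod 2 = 0+0+0+0+0+0+0+0+0+0+0+0+0+0+0+0+0+0+0+0+0+0+0+1+0+0 mod 2 = 1
  c[29] = d·G[:,29] = (01011100001010011001010100)·(00000000000000000000000010) mod 2 = 0+0+0+0+0+0+0+0+0+0+0+0+0+0+0+0+0+0+0+0+0+0+0+0+0+0 mod 2 = 0
  c[30] = d·G[:,30] = (01011100001010011001010100)·(00000000000000000000000001) mod 2 = 0+0+0+0+0+0+0+0+0+0+0+0+0+0+0+0+0+0+0+0+0+0+0+0+0+0 mod 2 = 0
Codeword = 0000101011000010010011001010100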